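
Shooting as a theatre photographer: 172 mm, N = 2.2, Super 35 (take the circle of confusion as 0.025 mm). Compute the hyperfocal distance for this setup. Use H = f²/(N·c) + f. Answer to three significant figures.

538 m

Hyperfocal distance H = f²/(N·c) + f = 172²/(2.2 × 0.025) + 172 = 29584/0.055 + 172 ≈ 538062.9 mm ≈ 538 m.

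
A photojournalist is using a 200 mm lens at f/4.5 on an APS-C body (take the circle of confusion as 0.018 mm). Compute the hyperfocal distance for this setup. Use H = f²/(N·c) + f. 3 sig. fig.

494 m

Hyperfocal distance H = f²/(N·c) + f = 200²/(4.5 × 0.018) + 200 = 40000/0.081 + 200 ≈ 494027.2 mm ≈ 494 m.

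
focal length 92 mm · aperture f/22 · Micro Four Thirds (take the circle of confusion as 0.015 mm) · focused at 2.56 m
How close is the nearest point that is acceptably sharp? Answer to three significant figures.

2.34 m

Hyperfocal distance H = f²/(N·c) + f = 92²/(22 × 0.015) + 92 = 8464/0.33 + 92 ≈ 25740.5 mm ≈ 25.74 m.
Near limit Dn = s·(H − f)/(H + s − 2f) = 2560 × (25740.5 − 92) / (25740.5 + 2560 − 2 × 92) = 2560 × 25648.5 / 28116.5 ≈ 2335.3 mm ≈ 2.34 m.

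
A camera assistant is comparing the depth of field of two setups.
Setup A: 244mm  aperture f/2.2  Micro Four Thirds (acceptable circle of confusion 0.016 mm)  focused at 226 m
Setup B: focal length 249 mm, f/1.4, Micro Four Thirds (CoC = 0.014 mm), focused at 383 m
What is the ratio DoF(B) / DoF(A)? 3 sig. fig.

Setup A: H = 244²/(2.2×0.016) + 244 ≈ 1691607.6 mm; DoF = Df − Dn = 260812 − 199387 ≈ 61425 mm.
Setup B: H = 249²/(1.4×0.014) + 249 ≈ 3163565.3 mm; DoF = Df − Dn = 435721 − 341660 ≈ 94061 mm.
Ratio = 94061 / 61425 ≈ 1.53.

1.53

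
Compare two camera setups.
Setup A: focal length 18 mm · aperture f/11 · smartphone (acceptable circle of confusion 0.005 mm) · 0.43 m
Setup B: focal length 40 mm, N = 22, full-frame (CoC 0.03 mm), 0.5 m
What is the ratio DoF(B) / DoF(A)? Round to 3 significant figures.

3.26

Setup A: H = 18²/(11×0.005) + 18 ≈ 5908.9 mm; DoF = Df − Dn = 462.335 − 401.892 ≈ 60.443 mm.
Setup B: H = 40²/(22×0.03) + 40 ≈ 2464.2 mm; DoF = Df − Dn = 617.09 − 420.26 ≈ 196.83 mm.
Ratio = 196.83 / 60.443 ≈ 3.26.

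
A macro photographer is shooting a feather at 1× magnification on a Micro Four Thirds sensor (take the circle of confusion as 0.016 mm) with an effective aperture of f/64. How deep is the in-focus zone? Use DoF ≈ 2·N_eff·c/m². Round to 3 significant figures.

2.05 mm

At magnification m, DoF ≈ 2·N_eff·c/m² = 2 × 64 × 0.016 / 1² = 2.048 / 1 ≈ 2.05 mm.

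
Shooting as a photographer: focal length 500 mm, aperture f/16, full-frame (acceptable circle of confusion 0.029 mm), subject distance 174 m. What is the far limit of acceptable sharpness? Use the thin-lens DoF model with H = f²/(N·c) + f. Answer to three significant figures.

Hyperfocal distance H = f²/(N·c) + f = 500²/(16 × 0.029) + 500 = 250000/0.464 + 500 ≈ 539293.1 mm ≈ 539.3 m.
Far limit Df = s·(H − f)/(H − s) = 174000 × (539293.1 − 500) / (539293.1 − 174000) = 174000 × 538793.1 / 365293.1 ≈ 256643 mm ≈ 257 m.

257 m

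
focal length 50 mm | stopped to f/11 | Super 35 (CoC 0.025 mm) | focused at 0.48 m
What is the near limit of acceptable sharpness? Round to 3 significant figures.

458 mm

Hyperfocal distance H = f²/(N·c) + f = 50²/(11 × 0.025) + 50 = 2500/0.275 + 50 ≈ 9140.9 mm ≈ 9.141 m.
Near limit Dn = s·(H − f)/(H + s − 2f) = 480 × (9140.9 − 50) / (9140.9 + 480 − 2 × 50) = 480 × 9090.9 / 9520.9 ≈ 458.32 mm.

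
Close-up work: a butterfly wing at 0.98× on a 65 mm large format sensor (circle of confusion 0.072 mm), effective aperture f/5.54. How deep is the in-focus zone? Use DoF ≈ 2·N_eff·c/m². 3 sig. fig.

At magnification m, DoF ≈ 2·N_eff·c/m² = 2 × 5.54 × 0.072 / 0.98² = 0.7978 / 0.9604 ≈ 0.831 mm.

0.831 mm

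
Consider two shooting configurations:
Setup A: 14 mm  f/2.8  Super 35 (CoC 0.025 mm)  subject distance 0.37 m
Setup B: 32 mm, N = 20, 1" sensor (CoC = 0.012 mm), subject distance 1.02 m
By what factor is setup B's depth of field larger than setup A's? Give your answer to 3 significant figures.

5.22

Setup A: H = 14²/(2.8×0.025) + 14 ≈ 2814.0 mm; DoF = Df − Dn = 423.895 − 328.264 ≈ 95.631 mm.
Setup B: H = 32²/(20×0.012) + 32 ≈ 4298.7 mm; DoF = Df − Dn = 1327.37 − 828.22 ≈ 499.15 mm.
Ratio = 499.15 / 95.631 ≈ 5.22.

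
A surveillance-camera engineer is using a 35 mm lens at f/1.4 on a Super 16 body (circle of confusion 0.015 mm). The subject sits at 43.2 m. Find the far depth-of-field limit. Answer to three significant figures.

Hyperfocal distance H = f²/(N·c) + f = 35²/(1.4 × 0.015) + 35 = 1225/0.021 + 35 ≈ 58368.3 mm ≈ 58.37 m.
Far limit Df = s·(H − f)/(H − s) = 43200 × (58368.3 − 35) / (58368.3 − 43200) = 43200 × 58333.3 / 15168.3 ≈ 166136 mm ≈ 166 m.

166 m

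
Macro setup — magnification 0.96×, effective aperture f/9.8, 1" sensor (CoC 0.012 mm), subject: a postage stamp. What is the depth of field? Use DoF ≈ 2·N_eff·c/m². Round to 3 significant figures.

At magnification m, DoF ≈ 2·N_eff·c/m² = 2 × 9.8 × 0.012 / 0.96² = 0.2352 / 0.9216 ≈ 0.255 mm.

0.255 mm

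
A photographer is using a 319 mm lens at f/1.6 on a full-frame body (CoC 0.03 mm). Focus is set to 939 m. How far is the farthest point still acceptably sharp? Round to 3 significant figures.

Hyperfocal distance H = f²/(N·c) + f = 319²/(1.6 × 0.03) + 319 = 101761/0.048 + 319 ≈ 2120339.8 mm ≈ 2120 m.
Far limit Df = s·(H − f)/(H − s) = 939000 × (2120339.8 − 319) / (2120339.8 − 939000) = 939000 × 2120020.8 / 1181339.8 ≈ 1685120 mm ≈ 1690 m.

1690 m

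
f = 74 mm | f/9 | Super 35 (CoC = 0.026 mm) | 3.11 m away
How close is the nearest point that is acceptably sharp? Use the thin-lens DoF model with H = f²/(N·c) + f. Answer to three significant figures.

Hyperfocal distance H = f²/(N·c) + f = 74²/(9 × 0.026) + 74 = 5476/0.234 + 74 ≈ 23475.7 mm ≈ 23.48 m.
Near limit Dn = s·(H − f)/(H + s − 2f) = 3110 × (23475.7 − 74) / (23475.7 + 3110 − 2 × 74) = 3110 × 23401.7 / 26437.7 ≈ 2752.9 mm ≈ 2.75 m.

2.75 m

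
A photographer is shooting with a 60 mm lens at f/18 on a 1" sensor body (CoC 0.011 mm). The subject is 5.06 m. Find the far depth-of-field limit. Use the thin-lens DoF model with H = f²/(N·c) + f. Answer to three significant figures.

6.98 m

Hyperfocal distance H = f²/(N·c) + f = 60²/(18 × 0.011) + 60 = 3600/0.198 + 60 ≈ 18241.8 mm ≈ 18.24 m.
Far limit Df = s·(H − f)/(H − s) = 5060 × (18241.8 − 60) / (18241.8 − 5060) = 5060 × 18181.8 / 13181.8 ≈ 6979.3 mm ≈ 6.98 m.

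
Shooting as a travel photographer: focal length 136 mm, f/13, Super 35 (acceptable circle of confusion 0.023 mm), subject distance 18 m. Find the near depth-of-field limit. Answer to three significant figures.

Hyperfocal distance H = f²/(N·c) + f = 136²/(13 × 0.023) + 136 = 18496/0.299 + 136 ≈ 61995.5 mm ≈ 62.00 m.
Near limit Dn = s·(H − f)/(H + s − 2f) = 18000 × (61995.5 − 136) / (61995.5 + 18000 − 2 × 136) = 18000 × 61859.5 / 79723.5 ≈ 13967 mm ≈ 14.0 m.

14.0 m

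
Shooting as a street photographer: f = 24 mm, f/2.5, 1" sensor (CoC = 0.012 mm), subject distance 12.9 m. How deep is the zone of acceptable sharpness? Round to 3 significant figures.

31.4 m

Hyperfocal distance H = f²/(N·c) + f = 24²/(2.5 × 0.012) + 24 = 576/0.03 + 24 ≈ 19224.0 mm ≈ 19.22 m.
Near limit Dn = s·(H − f)/(H + s − 2f) = 12900 × (19224.0 − 24) / (19224.0 + 12900 − 2 × 24) = 12900 × 19200.0 / 32076.0 ≈ 7722 mm.
Far limit Df = s·(H − f)/(H − s) = 12900 × (19224.0 − 24) / (19224.0 − 12900) = 12900 × 19200.0 / 6324.0 ≈ 39165 mm.
Depth of field = Df − Dn = 39165 − 7722 ≈ 31443 mm ≈ 31.4 m.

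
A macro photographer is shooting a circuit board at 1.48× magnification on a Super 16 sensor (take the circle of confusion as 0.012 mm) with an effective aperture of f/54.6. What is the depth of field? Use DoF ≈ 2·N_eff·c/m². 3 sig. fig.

0.598 mm

At magnification m, DoF ≈ 2·N_eff·c/m² = 2 × 54.6 × 0.012 / 1.48² = 1.31 / 2.19 ≈ 0.598 mm.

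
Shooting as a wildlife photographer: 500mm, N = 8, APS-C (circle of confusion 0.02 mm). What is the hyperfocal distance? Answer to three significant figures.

1560 m

Hyperfocal distance H = f²/(N·c) + f = 500²/(8 × 0.02) + 500 = 250000/0.16 + 500 ≈ 1563000.0 mm ≈ 1560 m.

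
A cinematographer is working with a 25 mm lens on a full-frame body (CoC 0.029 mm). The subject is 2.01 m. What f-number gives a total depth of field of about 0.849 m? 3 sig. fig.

Write h = H − f = f²/(N·c). The thin-lens limits are Dn = s·h/(h + (s−f)) and Df = s·h/(h − (s−f)), so DoF = Df − Dn = 2·s·(s−f)·h / (h² − (s−f)²).
That is a quadratic in h: DoF·h² − 2·s·(s−f)·h − DoF·(s−f)² = 0 ⇒ h = (s−f)·(s + √(s² + DoF²)) / DoF = 1985 × (2010 + √(2010² + 849²)) / 849 = 1985 × (2010 + 2181.95) / 849 ≈ 9801.0 mm.
Then N = f²/(c·h) = 25² / (0.029 × 9801.0) = 625 / 284.23 ≈ 2.20.

f/2.20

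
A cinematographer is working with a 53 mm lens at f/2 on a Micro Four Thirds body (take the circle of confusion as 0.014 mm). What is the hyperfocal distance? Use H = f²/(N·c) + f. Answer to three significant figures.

100 m

Hyperfocal distance H = f²/(N·c) + f = 53²/(2 × 0.014) + 53 = 2809/0.028 + 53 ≈ 100374.4 mm ≈ 100 m.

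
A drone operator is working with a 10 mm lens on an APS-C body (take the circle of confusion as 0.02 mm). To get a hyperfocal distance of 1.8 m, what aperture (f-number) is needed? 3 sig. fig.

Rearrange H = f²/(N·c) + f for N: N = f² / ((H − f)·c).
N = 10² / ((1800 − 10) × 0.02) = 100 / 35.80 ≈ 2.79.

f/2.79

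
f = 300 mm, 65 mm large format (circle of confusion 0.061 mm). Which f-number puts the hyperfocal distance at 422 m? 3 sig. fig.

Rearrange H = f²/(N·c) + f for N: N = f² / ((H − f)·c).
N = 300² / ((422000 − 300) × 0.061) = 90000 / 25724 ≈ 3.50.

f/3.50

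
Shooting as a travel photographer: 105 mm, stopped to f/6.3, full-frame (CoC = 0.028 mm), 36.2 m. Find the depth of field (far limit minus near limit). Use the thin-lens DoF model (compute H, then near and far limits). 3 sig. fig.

Hyperfocal distance H = f²/(N·c) + f = 105²/(6.3 × 0.028) + 105 = 11025/0.1764 + 105 ≈ 62605.0 mm ≈ 62.60 m.
Near limit Dn = s·(H − f)/(H + s − 2f) = 36200 × (62605.0 − 105) / (62605.0 + 36200 − 2 × 105) = 36200 × 62500.0 / 98595.0 ≈ 22947 mm.
Far limit Df = s·(H − f)/(H − s) = 36200 × (62605.0 − 105) / (62605.0 − 36200) = 36200 × 62500.0 / 26405.0 ≈ 85685 mm.
Depth of field = Df − Dn = 85685 − 22947 ≈ 62738 mm ≈ 62.7 m.

62.7 m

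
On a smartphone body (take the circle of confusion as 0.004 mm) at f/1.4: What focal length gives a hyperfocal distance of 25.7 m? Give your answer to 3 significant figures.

12.0 mm

From H = f²/(N·c) + f, with f ≪ H: f ≈ √(H·N·c) = √(25700 × 1.4 × 0.004) = √143.92 ≈ 12.00 mm.
The +f correction barely moves this — solving exactly, f² + N·c·f − N·c·H = 0 ⇒ f = (−N·c + √((N·c)² + 4·N·c·H))/2 = (−0.0056 + √575.68)/2 ≈ 11.994 mm, so f ≈ 12.0 mm.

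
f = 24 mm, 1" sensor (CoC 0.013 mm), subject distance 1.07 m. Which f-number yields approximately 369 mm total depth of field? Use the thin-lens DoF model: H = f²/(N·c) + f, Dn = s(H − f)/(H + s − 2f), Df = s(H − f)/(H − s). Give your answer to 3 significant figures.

f/7.10

Write h = H − f = f²/(N·c). The thin-lens limits are Dn = s·h/(h + (s−f)) and Df = s·h/(h − (s−f)), so DoF = Df − Dn = 2·s·(s−f)·h / (h² − (s−f)²).
That is a quadratic in h: DoF·h² − 2·s·(s−f)·h − DoF·(s−f)² = 0 ⇒ h = (s−f)·(s + √(s² + DoF²)) / DoF = 1046 × (1070 + √(1070² + 369²)) / 369 = 1046 × (1070 + 1131.84) / 369 ≈ 6241.5 mm.
Then N = f²/(c·h) = 24² / (0.013 × 6241.5) = 576 / 81.140 ≈ 7.10.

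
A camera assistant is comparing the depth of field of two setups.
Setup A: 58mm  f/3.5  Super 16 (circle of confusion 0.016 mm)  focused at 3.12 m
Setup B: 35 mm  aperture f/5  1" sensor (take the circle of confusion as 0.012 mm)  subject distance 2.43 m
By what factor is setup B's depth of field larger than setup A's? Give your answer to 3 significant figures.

Setup A: H = 58²/(3.5×0.016) + 58 ≈ 60129.4 mm; DoF = Df − Dn = 3287.58 − 2968.68 ≈ 318.90 mm.
Setup B: H = 35²/(5×0.012) + 35 ≈ 20451.7 mm; DoF = Df − Dn = 2752.94 − 2174.87 ≈ 578.07 mm.
Ratio = 578.07 / 318.90 ≈ 1.81.

1.81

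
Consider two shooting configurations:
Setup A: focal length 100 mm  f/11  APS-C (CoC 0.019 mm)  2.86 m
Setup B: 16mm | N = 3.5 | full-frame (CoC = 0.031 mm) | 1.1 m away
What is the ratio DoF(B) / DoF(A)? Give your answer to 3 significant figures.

Setup A: H = 100²/(11×0.019) + 100 ≈ 47946.9 mm; DoF = Df − Dn = 3035.08 − 2704.02 ≈ 331.06 mm.
Setup B: H = 16²/(3.5×0.031) + 16 ≈ 2375.4 mm; DoF = Df − Dn = 2034.9 − 753.7 ≈ 1281.2 mm.
Ratio = 1281.2 / 331.06 ≈ 3.87.

3.87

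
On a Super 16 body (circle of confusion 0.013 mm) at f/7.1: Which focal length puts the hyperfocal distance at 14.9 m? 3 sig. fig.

37.0 mm

From H = f²/(N·c) + f, with f ≪ H: f ≈ √(H·N·c) = √(14900 × 7.1 × 0.013) = √1375.3 ≈ 37.08 mm.
Exact: f² + N·c·f − N·c·H = 0 ⇒ f = (−N·c + √((N·c)² + 4·N·c·H))/2 = (−0.0923 + √5501.1)/2 ≈ 37.039 mm ≈ 37.0 mm.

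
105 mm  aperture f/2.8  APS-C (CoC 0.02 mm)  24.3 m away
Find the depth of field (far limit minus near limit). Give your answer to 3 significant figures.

Hyperfocal distance H = f²/(N·c) + f = 105²/(2.8 × 0.02) + 105 = 11025/0.056 + 105 ≈ 196980.0 mm ≈ 197.0 m.
Near limit Dn = s·(H − f)/(H + s − 2f) = 24300 × (196980.0 − 105) / (196980.0 + 24300 − 2 × 105) = 24300 × 196875.0 / 221070.0 ≈ 21640.5 mm.
Far limit Df = s·(H − f)/(H − s) = 24300 × (196980.0 − 105) / (196980.0 − 24300) = 24300 × 196875.0 / 172680.0 ≈ 27704.8 mm.
Depth of field = Df − Dn = 27704.8 − 21640.5 ≈ 6064.3 mm ≈ 6.06 m.

6.06 m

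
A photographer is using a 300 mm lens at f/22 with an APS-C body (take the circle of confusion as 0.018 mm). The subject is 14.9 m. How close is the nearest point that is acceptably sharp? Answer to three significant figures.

14.0 m

Hyperfocal distance H = f²/(N·c) + f = 300²/(22 × 0.018) + 300 = 90000/0.396 + 300 ≈ 227572.7 mm ≈ 227.6 m.
Near limit Dn = s·(H − f)/(H + s − 2f) = 14900 × (227572.7 − 300) / (227572.7 + 14900 − 2 × 300) = 14900 × 227272.7 / 241872.7 ≈ 14001 mm ≈ 14.0 m.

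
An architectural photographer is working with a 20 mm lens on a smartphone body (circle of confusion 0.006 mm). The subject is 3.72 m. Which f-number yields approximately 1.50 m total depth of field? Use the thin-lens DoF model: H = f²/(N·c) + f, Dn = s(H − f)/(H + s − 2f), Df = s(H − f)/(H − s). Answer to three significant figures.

Write h = H − f = f²/(N·c). The thin-lens limits are Dn = s·h/(h + (s−f)) and Df = s·h/(h − (s−f)), so DoF = Df − Dn = 2·s·(s−f)·h / (h² − (s−f)²).
That is a quadratic in h: DoF·h² − 2·s·(s−f)·h − DoF·(s−f)² = 0 ⇒ h = (s−f)·(s + √(s² + DoF²)) / DoF = 3700 × (3720 + √(3720² + 1500²)) / 1500 = 3700 × (3720 + 4011.03) / 1500 ≈ 19070 mm.
Then N = f²/(c·h) = 20² / (0.006 × 19070) = 400 / 114.42 ≈ 3.50.

f/3.50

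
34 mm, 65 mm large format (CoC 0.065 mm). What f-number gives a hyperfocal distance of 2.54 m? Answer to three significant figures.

Rearrange H = f²/(N·c) + f for N: N = f² / ((H − f)·c).
N = 34² / ((2540 − 34) × 0.065) = 1156 / 162.9 ≈ 7.10.

f/7.10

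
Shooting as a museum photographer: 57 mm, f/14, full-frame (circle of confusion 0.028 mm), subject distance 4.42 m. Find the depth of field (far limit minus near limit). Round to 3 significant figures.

Hyperfocal distance H = f²/(N·c) + f = 57²/(14 × 0.028) + 57 = 3249/0.392 + 57 ≈ 8345.3 mm ≈ 8.345 m.
Near limit Dn = s·(H − f)/(H + s − 2f) = 4420 × (8345.3 − 57) / (8345.3 + 4420 − 2 × 57) = 4420 × 8288.3 / 12651.3 ≈ 2895.7 mm.
Far limit Df = s·(H − f)/(H − s) = 4420 × (8345.3 − 57) / (8345.3 − 4420) = 4420 × 8288.3 / 3925.3 ≈ 9332.9 mm.
Depth of field = Df − Dn = 9332.9 − 2895.7 ≈ 6437.2 mm ≈ 6.44 m.

6.44 m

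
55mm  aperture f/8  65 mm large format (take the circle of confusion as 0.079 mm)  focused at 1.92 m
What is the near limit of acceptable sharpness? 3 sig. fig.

1.38 m

Hyperfocal distance H = f²/(N·c) + f = 55²/(8 × 0.079) + 55 = 3025/0.632 + 55 ≈ 4841.4 mm ≈ 4.841 m.
Near limit Dn = s·(H − f)/(H + s − 2f) = 1920 × (4841.4 − 55) / (4841.4 + 1920 − 2 × 55) = 1920 × 4786.4 / 6651.4 ≈ 1381.6 mm ≈ 1.38 m.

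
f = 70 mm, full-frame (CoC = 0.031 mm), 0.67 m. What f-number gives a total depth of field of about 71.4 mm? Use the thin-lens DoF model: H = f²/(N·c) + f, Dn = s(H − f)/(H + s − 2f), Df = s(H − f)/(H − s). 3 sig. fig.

f/14

Write h = H − f = f²/(N·c). The thin-lens limits are Dn = s·h/(h + (s−f)) and Df = s·h/(h − (s−f)), so DoF = Df − Dn = 2·s·(s−f)·h / (h² − (s−f)²).
That is a quadratic in h: DoF·h² − 2·s·(s−f)·h − DoF·(s−f)² = 0 ⇒ h = (s−f)·(s + √(s² + DoF²)) / DoF = 600 × (670 + √(670² + 71.4²)) / 71.4 = 600 × (670 + 673.794) / 71.4 ≈ 11292 mm.
Then N = f²/(c·h) = 70² / (0.031 × 11292) = 4900 / 350.06 ≈ 14.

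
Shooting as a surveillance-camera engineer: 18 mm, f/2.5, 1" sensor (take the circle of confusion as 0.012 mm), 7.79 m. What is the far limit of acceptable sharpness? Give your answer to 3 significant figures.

27.8 m

Hyperfocal distance H = f²/(N·c) + f = 18²/(2.5 × 0.012) + 18 = 324/0.03 + 18 ≈ 10818.0 mm ≈ 10.82 m.
Far limit Df = s·(H − f)/(H − s) = 7790 × (10818.0 − 18) / (10818.0 − 7790) = 7790 × 10800.0 / 3028.0 ≈ 27785 mm ≈ 27.8 m.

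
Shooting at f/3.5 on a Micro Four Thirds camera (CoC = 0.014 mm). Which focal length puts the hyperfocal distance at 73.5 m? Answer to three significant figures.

From H = f²/(N·c) + f, with f ≪ H: f ≈ √(H·N·c) = √(73500 × 3.5 × 0.014) = √3601.5 ≈ 60.01 mm.
The +f correction barely moves this — solving exactly, f² + N·c·f − N·c·H = 0 ⇒ f = (−N·c + √((N·c)² + 4·N·c·H))/2 = (−0.049 + √14406)/2 ≈ 59.988 mm, so f ≈ 60.0 mm.

60.0 mm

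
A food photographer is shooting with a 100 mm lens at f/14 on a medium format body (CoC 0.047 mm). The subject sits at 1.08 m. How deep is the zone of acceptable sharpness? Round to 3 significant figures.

140 mm

Hyperfocal distance H = f²/(N·c) + f = 100²/(14 × 0.047) + 100 = 10000/0.658 + 100 ≈ 15297.6 mm ≈ 15.30 m.
Near limit Dn = s·(H − f)/(H + s − 2f) = 1080 × (15297.6 − 100) / (15297.6 + 1080 − 2 × 100) = 1080 × 15197.6 / 16177.6 ≈ 1014.58 mm.
Far limit Df = s·(H − f)/(H − s) = 1080 × (15297.6 − 100) / (15297.6 − 1080) = 1080 × 15197.6 / 14217.6 ≈ 1154.44 mm.
Depth of field = Df − Dn = 1154.44 − 1014.58 ≈ 139.86 mm.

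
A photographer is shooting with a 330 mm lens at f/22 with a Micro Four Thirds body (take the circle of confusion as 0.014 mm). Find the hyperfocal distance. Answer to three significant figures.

Hyperfocal distance H = f²/(N·c) + f = 330²/(22 × 0.014) + 330 = 108900/0.308 + 330 ≈ 353901.4 mm ≈ 354 m.

354 m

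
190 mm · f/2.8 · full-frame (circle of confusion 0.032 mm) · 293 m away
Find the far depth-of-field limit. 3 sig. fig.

1070 m

Hyperfocal distance H = f²/(N·c) + f = 190²/(2.8 × 0.032) + 190 = 36100/0.0896 + 190 ≈ 403091.8 mm ≈ 403.1 m.
Far limit Df = s·(H − f)/(H − s) = 293000 × (403091.8 − 190) / (403091.8 − 293000) = 293000 × 402901.8 / 110091.8 ≈ 1072289 mm ≈ 1070 m.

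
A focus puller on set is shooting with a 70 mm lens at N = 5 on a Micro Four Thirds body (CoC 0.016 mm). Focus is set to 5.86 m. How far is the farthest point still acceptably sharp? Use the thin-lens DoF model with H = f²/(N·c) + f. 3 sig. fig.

6.47 m

Hyperfocal distance H = f²/(N·c) + f = 70²/(5 × 0.016) + 70 = 4900/0.08 + 70 ≈ 61320.0 mm ≈ 61.32 m.
Far limit Df = s·(H − f)/(H − s) = 5860 × (61320.0 − 70) / (61320.0 − 5860) = 5860 × 61250.0 / 55460.0 ≈ 6471.8 mm ≈ 6.47 m.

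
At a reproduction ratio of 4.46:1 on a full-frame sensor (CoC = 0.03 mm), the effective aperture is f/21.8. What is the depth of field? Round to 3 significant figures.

0.0658 mm

At magnification m, DoF ≈ 2·N_eff·c/m² = 2 × 21.8 × 0.03 / 4.46² = 1.308 / 19.89 ≈ 0.0658 mm.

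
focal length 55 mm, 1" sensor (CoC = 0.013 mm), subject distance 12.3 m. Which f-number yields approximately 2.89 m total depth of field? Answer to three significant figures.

Write h = H − f = f²/(N·c). The thin-lens limits are Dn = s·h/(h + (s−f)) and Df = s·h/(h − (s−f)), so DoF = Df − Dn = 2·s·(s−f)·h / (h² − (s−f)²).
That is a quadratic in h: DoF·h² − 2·s·(s−f)·h − DoF·(s−f)² = 0 ⇒ h = (s−f)·(s + √(s² + DoF²)) / DoF = 12245 × (12300 + √(12300² + 2890²)) / 2890 = 12245 × (12300 + 12635.0) / 2890 ≈ 105650 mm.
Then N = f²/(c·h) = 55² / (0.013 × 105650) = 3025 / 1373.5 ≈ 2.20.

f/2.20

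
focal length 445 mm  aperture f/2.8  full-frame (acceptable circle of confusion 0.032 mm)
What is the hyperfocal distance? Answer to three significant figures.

2210 m

Hyperfocal distance H = f²/(N·c) + f = 445²/(2.8 × 0.032) + 445 = 198025/0.0896 + 445 ≈ 2210545.4 mm ≈ 2210 m.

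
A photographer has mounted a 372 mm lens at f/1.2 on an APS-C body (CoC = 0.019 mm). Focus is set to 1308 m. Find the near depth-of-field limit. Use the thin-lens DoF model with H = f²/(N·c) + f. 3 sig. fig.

1080 m

Hyperfocal distance H = f²/(N·c) + f = 372²/(1.2 × 0.019) + 372 = 138384/0.0228 + 372 ≈ 6069845.7 mm ≈ 6070 m.
Near limit Dn = s·(H − f)/(H + s − 2f) = 1308000 × (6069845.7 − 372) / (6069845.7 + 1308000 − 2 × 372) = 1308000 × 6069473.7 / 7377101.7 ≈ 1076150 mm ≈ 1080 m.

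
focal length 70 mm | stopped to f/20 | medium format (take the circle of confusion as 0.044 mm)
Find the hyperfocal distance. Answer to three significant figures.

5.64 m

Hyperfocal distance H = f²/(N·c) + f = 70²/(20 × 0.044) + 70 = 4900/0.88 + 70 ≈ 5638.2 mm ≈ 5.64 m.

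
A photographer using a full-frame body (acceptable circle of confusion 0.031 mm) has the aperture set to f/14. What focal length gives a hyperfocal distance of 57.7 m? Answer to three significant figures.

158 mm

From H = f²/(N·c) + f, with f ≪ H: f ≈ √(H·N·c) = √(57700 × 14 × 0.031) = √25042 ≈ 158.2 mm.
The +f correction barely moves this — solving exactly, f² + N·c·f − N·c·H = 0 ⇒ f = (−N·c + √((N·c)² + 4·N·c·H))/2 = (−0.434 + √100167)/2 ≈ 158.03 mm, so f ≈ 158 mm.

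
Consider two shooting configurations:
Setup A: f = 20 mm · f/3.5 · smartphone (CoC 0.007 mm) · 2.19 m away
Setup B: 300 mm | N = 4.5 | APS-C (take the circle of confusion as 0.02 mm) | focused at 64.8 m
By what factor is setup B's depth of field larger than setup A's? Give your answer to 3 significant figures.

14.2

Setup A: H = 20²/(3.5×0.007) + 20 ≈ 16346.5 mm; DoF = Df − Dn = 2525.70 − 1933.07 ≈ 592.63 mm.
Setup B: H = 300²/(4.5×0.02) + 300 ≈ 1000300.0 mm; DoF = Df − Dn = 69267.8 − 60873.6 ≈ 8394.2 mm.
Ratio = 8394.2 / 592.63 ≈ 14.2.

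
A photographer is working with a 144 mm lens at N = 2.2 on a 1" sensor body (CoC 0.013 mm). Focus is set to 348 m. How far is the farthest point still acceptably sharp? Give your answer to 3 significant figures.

Hyperfocal distance H = f²/(N·c) + f = 144²/(2.2 × 0.013) + 144 = 20736/0.0286 + 144 ≈ 725179.0 mm ≈ 725.2 m.
Far limit Df = s·(H − f)/(H − s) = 348000 × (725179.0 − 144) / (725179.0 − 348000) = 348000 × 725035.0 / 377179.0 ≈ 668945 mm ≈ 669 m.

669 m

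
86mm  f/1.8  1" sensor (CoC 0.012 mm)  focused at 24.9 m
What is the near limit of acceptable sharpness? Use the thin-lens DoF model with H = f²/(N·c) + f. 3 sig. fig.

23.2 m

Hyperfocal distance H = f²/(N·c) + f = 86²/(1.8 × 0.012) + 86 = 7396/0.0216 + 86 ≈ 342493.4 mm ≈ 342.5 m.
Near limit Dn = s·(H − f)/(H + s − 2f) = 24900 × (342493.4 − 86) / (342493.4 + 24900 − 2 × 86) = 24900 × 342407.4 / 367221.4 ≈ 23217 mm ≈ 23.2 m.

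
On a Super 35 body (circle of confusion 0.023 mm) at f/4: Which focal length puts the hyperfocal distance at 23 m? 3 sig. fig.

46.0 mm

From H = f²/(N·c) + f, with f ≪ H: f ≈ √(H·N·c) = √(23000 × 4 × 0.023) = √2116.0 ≈ 46.00 mm.
The +f correction barely moves this — solving exactly, f² + N·c·f − N·c·H = 0 ⇒ f = (−N·c + √((N·c)² + 4·N·c·H))/2 = (−0.092 + √8464.0)/2 ≈ 45.954 mm, so f ≈ 46.0 mm.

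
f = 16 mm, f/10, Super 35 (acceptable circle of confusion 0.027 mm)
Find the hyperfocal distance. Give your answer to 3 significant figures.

Hyperfocal distance H = f²/(N·c) + f = 16²/(10 × 0.027) + 16 = 256/0.27 + 16 ≈ 964.1 mm ≈ 0.964 m.

0.964 m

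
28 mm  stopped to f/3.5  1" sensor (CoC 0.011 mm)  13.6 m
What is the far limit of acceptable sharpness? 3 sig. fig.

40.8 m

Hyperfocal distance H = f²/(N·c) + f = 28²/(3.5 × 0.011) + 28 = 784/0.0385 + 28 ≈ 20391.6 mm ≈ 20.39 m.
Far limit Df = s·(H − f)/(H − s) = 13600 × (20391.6 − 28) / (20391.6 − 13600) = 13600 × 20363.6 / 6791.6 ≈ 40777 mm ≈ 40.8 m.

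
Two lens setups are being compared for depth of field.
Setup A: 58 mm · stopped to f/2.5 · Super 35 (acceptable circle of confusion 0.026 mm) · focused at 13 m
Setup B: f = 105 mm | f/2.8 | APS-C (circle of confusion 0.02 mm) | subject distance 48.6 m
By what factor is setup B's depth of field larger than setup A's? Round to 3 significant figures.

Setup A: H = 58²/(2.5×0.026) + 58 ≈ 51811.8 mm; DoF = Df − Dn = 17334.9 − 10399.4 ≈ 6935.5 mm.
Setup B: H = 105²/(2.8×0.02) + 105 ≈ 196980.0 mm; DoF = Df − Dn = 64484 − 38995 ≈ 25489 mm.
Ratio = 25489 / 6935.5 ≈ 3.68.

3.68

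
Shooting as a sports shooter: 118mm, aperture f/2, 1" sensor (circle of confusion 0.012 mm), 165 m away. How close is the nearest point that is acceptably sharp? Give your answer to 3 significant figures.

Hyperfocal distance H = f²/(N·c) + f = 118²/(2 × 0.012) + 118 = 13924/0.024 + 118 ≈ 580284.7 mm ≈ 580.3 m.
Near limit Dn = s·(H − f)/(H + s − 2f) = 165000 × (580284.7 − 118) / (580284.7 + 165000 − 2 × 118) = 165000 × 580166.7 / 745048.7 ≈ 128485 mm ≈ 128 m.

128 m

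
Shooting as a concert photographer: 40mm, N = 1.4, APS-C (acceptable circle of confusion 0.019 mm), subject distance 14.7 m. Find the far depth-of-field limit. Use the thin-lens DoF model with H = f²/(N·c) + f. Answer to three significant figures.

Hyperfocal distance H = f²/(N·c) + f = 40²/(1.4 × 0.019) + 40 = 1600/0.0266 + 40 ≈ 60190.4 mm ≈ 60.19 m.
Far limit Df = s·(H − f)/(H − s) = 14700 × (60190.4 − 40) / (60190.4 − 14700) = 14700 × 60150.4 / 45490.4 ≈ 19437 mm ≈ 19.4 m.

19.4 m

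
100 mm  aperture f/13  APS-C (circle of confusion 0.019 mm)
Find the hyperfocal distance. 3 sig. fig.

Hyperfocal distance H = f²/(N·c) + f = 100²/(13 × 0.019) + 100 = 10000/0.247 + 100 ≈ 40585.8 mm ≈ 40.6 m.

40.6 m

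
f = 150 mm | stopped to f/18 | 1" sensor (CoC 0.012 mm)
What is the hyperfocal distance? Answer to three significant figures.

104 m

Hyperfocal distance H = f²/(N·c) + f = 150²/(18 × 0.012) + 150 = 22500/0.216 + 150 ≈ 104316.7 mm ≈ 104 m.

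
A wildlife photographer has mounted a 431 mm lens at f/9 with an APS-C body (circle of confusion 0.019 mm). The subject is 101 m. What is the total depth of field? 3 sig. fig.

18.9 m

Hyperfocal distance H = f²/(N·c) + f = 431²/(9 × 0.019) + 431 = 185761/0.171 + 431 ≈ 1086752.6 mm ≈ 1087 m.
Near limit Dn = s·(H − f)/(H + s − 2f) = 101000 × (1086752.6 − 431) / (1086752.6 + 101000 − 2 × 431) = 101000 × 1086321.6 / 1186890.6 ≈ 92442 mm.
Far limit Df = s·(H − f)/(H − s) = 101000 × (1086752.6 − 431) / (1086752.6 − 101000) = 101000 × 1086321.6 / 985752.6 ≈ 111304 mm.
Depth of field = Df − Dn = 111304 − 92442 ≈ 18862 mm ≈ 18.9 m.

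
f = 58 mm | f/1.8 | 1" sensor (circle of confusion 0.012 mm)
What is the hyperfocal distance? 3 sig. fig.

156 m

Hyperfocal distance H = f²/(N·c) + f = 58²/(1.8 × 0.012) + 58 = 3364/0.0216 + 58 ≈ 155798.7 mm ≈ 156 m.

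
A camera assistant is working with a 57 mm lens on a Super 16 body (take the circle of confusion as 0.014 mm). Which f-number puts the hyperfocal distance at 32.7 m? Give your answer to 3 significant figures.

Rearrange H = f²/(N·c) + f for N: N = f² / ((H − f)·c).
N = 57² / ((32700 − 57) × 0.014) = 3249 / 457.0 ≈ 7.11.

f/7.11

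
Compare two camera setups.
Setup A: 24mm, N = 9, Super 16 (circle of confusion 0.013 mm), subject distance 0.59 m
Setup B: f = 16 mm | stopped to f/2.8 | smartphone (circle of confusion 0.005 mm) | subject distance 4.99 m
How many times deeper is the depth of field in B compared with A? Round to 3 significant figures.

21.3

Setup A: H = 24²/(9×0.013) + 24 ≈ 4947.1 mm; DoF = Df − Dn = 666.64 − 529.16 ≈ 137.48 mm.
Setup B: H = 16²/(2.8×0.005) + 16 ≈ 18301.7 mm; DoF = Df − Dn = 6854.5 − 3922.9 ≈ 2931.6 mm.
Ratio = 2931.6 / 137.48 ≈ 21.3.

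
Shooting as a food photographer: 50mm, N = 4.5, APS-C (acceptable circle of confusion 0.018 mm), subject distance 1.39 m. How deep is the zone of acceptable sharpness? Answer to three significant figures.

Hyperfocal distance H = f²/(N·c) + f = 50²/(4.5 × 0.018) + 50 = 2500/0.081 + 50 ≈ 30914.2 mm ≈ 30.91 m.
Near limit Dn = s·(H − f)/(H + s − 2f) = 1390 × (30914.2 − 50) / (30914.2 + 1390 − 2 × 50) = 1390 × 30864.2 / 32204.2 ≈ 1332.16 mm.
Far limit Df = s·(H − f)/(H − s) = 1390 × (30914.2 − 50) / (30914.2 − 1390) = 1390 × 30864.2 / 29524.2 ≈ 1453.09 mm.
Depth of field = Df − Dn = 1453.09 − 1332.16 ≈ 120.93 mm.

121 mm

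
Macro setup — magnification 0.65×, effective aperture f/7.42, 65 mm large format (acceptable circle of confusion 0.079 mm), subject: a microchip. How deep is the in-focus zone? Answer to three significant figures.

At magnification m, DoF ≈ 2·N_eff·c/m² = 2 × 7.42 × 0.079 / 0.65² = 1.172 / 0.4225 ≈ 2.77 mm.

2.77 mm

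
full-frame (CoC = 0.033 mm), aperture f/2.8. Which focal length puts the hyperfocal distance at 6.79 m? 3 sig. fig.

25.0 mm

From H = f²/(N·c) + f, with f ≪ H: f ≈ √(H·N·c) = √(6790 × 2.8 × 0.033) = √627.40 ≈ 25.05 mm.
Exact: f² + N·c·f − N·c·H = 0 ⇒ f = (−N·c + √((N·c)² + 4·N·c·H))/2 = (−0.0924 + √2509.6)/2 ≈ 25.002 mm ≈ 25.0 mm.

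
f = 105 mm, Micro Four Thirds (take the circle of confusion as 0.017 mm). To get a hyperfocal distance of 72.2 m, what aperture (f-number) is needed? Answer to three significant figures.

Rearrange H = f²/(N·c) + f for N: N = f² / ((H − f)·c).
N = 105² / ((72200 − 105) × 0.017) = 11025 / 1226 ≈ 9.

f/9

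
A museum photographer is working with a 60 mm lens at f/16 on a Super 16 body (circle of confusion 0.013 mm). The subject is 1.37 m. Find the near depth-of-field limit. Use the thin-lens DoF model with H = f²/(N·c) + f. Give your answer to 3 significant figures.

Hyperfocal distance H = f²/(N·c) + f = 60²/(16 × 0.013) + 60 = 3600/0.208 + 60 ≈ 17367.7 mm ≈ 17.37 m.
Near limit Dn = s·(H − f)/(H + s − 2f) = 1370 × (17367.7 − 60) / (17367.7 + 1370 − 2 × 60) = 1370 × 17307.7 / 18617.7 ≈ 1273.6 mm ≈ 1.27 m.

1.27 m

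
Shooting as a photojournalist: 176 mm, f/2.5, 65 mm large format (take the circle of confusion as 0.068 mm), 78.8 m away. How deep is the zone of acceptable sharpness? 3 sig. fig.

Hyperfocal distance H = f²/(N·c) + f = 176²/(2.5 × 0.068) + 176 = 30976/0.17 + 176 ≈ 182387.8 mm ≈ 182.4 m.
Near limit Dn = s·(H − f)/(H + s − 2f) = 78800 × (182387.8 − 176) / (182387.8 + 78800 − 2 × 176) = 78800 × 182211.8 / 260835.8 ≈ 55047 mm.
Far limit Df = s·(H − f)/(H − s) = 78800 × (182387.8 − 176) / (182387.8 − 78800) = 78800 × 182211.8 / 103587.8 ≈ 138610 mm.
Depth of field = Df − Dn = 138610 − 55047 ≈ 83563 mm ≈ 83.6 m.

83.6 m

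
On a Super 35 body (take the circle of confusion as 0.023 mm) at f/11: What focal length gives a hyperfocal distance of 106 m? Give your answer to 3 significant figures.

164 mm

From H = f²/(N·c) + f, with f ≪ H: f ≈ √(H·N·c) = √(106000 × 11 × 0.023) = √26818 ≈ 163.8 mm.
The +f correction barely moves this — solving exactly, f² + N·c·f − N·c·H = 0 ⇒ f = (−N·c + √((N·c)² + 4·N·c·H))/2 = (−0.253 + √107272)/2 ≈ 163.64 mm, so f ≈ 164 mm.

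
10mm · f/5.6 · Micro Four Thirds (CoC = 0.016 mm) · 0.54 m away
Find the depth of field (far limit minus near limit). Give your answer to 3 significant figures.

0.662 m

Hyperfocal distance H = f²/(N·c) + f = 10²/(5.6 × 0.016) + 10 = 100/0.0896 + 10 ≈ 1126.1 mm ≈ 1.126 m.
Near limit Dn = s·(H − f)/(H + s − 2f) = 540 × (1126.1 − 10) / (1126.1 + 540 − 2 × 10) = 540 × 1116.1 / 1646.1 ≈ 366.13 mm.
Far limit Df = s·(H − f)/(H − s) = 540 × (1126.1 − 10) / (1126.1 − 540) = 540 × 1116.1 / 586.1 ≈ 1028.34 mm.
Depth of field = Df − Dn = 1028.34 − 366.13 ≈ 662.21 mm ≈ 0.662 m.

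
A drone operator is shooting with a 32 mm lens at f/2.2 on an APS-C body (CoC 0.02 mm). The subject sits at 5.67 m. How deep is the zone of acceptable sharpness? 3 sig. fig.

Hyperfocal distance H = f²/(N·c) + f = 32²/(2.2 × 0.02) + 32 = 1024/0.044 + 32 ≈ 23304.7 mm ≈ 23.30 m.
Near limit Dn = s·(H − f)/(H + s − 2f) = 5670 × (23304.7 − 32) / (23304.7 + 5670 − 2 × 32) = 5670 × 23272.7 / 28910.7 ≈ 4564.3 mm.
Far limit Df = s·(H − f)/(H − s) = 5670 × (23304.7 − 32) / (23304.7 − 5670) = 5670 × 23272.7 / 17634.7 ≈ 7482.8 mm.
Depth of field = Df − Dn = 7482.8 − 4564.3 ≈ 2918.5 mm ≈ 2.92 m.

2.92 m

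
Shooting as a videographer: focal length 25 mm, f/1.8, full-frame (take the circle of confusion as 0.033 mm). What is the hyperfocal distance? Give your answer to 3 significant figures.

10.5 m

Hyperfocal distance H = f²/(N·c) + f = 25²/(1.8 × 0.033) + 25 = 625/0.0594 + 25 ≈ 10546.9 mm ≈ 10.5 m.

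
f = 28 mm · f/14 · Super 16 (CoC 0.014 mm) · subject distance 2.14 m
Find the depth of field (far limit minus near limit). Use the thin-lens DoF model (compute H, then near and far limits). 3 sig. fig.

Hyperfocal distance H = f²/(N·c) + f = 28²/(14 × 0.014) + 28 = 784/0.196 + 28 ≈ 4028.0 mm ≈ 4.028 m.
Near limit Dn = s·(H − f)/(H + s − 2f) = 2140 × (4028.0 − 28) / (4028.0 + 2140 − 2 × 28) = 2140 × 4000.0 / 6112.0 ≈ 1400.5 mm.
Far limit Df = s·(H − f)/(H − s) = 2140 × (4028.0 − 28) / (4028.0 − 2140) = 2140 × 4000.0 / 1888.0 ≈ 4533.9 mm.
Depth of field = Df − Dn = 4533.9 − 1400.5 ≈ 3133.4 mm ≈ 3.13 m.

3.13 m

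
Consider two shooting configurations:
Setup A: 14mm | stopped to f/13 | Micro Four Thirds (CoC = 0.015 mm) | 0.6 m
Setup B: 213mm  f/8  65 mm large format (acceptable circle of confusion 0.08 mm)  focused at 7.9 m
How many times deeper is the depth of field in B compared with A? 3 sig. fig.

Setup A: H = 14²/(13×0.015) + 14 ≈ 1019.1 mm; DoF = Df − Dn = 1438.9 − 379.0 ≈ 1059.9 mm.
Setup B: H = 213²/(8×0.08) + 213 ≈ 71102.1 mm; DoF = Df − Dn = 8860.8 − 7127.2 ≈ 1733.6 mm.
Ratio = 1733.6 / 1059.9 ≈ 1.64.

1.64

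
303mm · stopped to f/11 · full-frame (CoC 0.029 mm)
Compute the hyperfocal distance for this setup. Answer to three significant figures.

Hyperfocal distance H = f²/(N·c) + f = 303²/(11 × 0.029) + 303 = 91809/0.319 + 303 ≈ 288105.5 mm ≈ 288 m.

288 m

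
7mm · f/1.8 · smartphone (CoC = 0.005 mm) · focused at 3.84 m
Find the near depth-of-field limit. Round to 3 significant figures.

2.25 m

Hyperfocal distance H = f²/(N·c) + f = 7²/(1.8 × 0.005) + 7 = 49/0.009 + 7 ≈ 5451.4 mm ≈ 5.451 m.
Near limit Dn = s·(H − f)/(H + s − 2f) = 3840 × (5451.4 − 7) / (5451.4 + 3840 − 2 × 7) = 3840 × 5444.4 / 9277.4 ≈ 2253.5 mm ≈ 2.25 m.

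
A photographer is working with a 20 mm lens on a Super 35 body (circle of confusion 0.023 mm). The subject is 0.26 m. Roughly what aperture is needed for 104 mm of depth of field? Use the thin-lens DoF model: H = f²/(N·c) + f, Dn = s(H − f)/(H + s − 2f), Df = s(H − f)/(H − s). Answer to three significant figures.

Write h = H − f = f²/(N·c). The thin-lens limits are Dn = s·h/(h + (s−f)) and Df = s·h/(h − (s−f)), so DoF = Df − Dn = 2·s·(s−f)·h / (h² − (s−f)²).
That is a quadratic in h: DoF·h² − 2·s·(s−f)·h − DoF·(s−f)² = 0 ⇒ h = (s−f)·(s + √(s² + DoF²)) / DoF = 240 × (260 + √(260² + 104²)) / 104 = 240 × (260 + 280.029) / 104 ≈ 1246.2 mm.
Then N = f²/(c·h) = 20² / (0.023 × 1246.2) = 400 / 28.663 ≈ 14.

f/14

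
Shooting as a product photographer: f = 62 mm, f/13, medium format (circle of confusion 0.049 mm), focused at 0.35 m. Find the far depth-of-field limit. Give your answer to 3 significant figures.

368 mm

Hyperfocal distance H = f²/(N·c) + f = 62²/(13 × 0.049) + 62 = 3844/0.637 + 62 ≈ 6096.5 mm ≈ 6.097 m.
Far limit Df = s·(H − f)/(H − s) = 350 × (6096.5 − 62) / (6096.5 − 350) = 350 × 6034.5 / 5746.5 ≈ 367.54 mm.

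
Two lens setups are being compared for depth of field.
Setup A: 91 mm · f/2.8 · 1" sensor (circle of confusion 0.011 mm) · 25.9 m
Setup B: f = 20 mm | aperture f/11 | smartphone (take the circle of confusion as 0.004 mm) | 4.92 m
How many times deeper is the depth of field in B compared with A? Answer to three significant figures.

Setup A: H = 91²/(2.8×0.011) + 91 ≈ 268954.6 mm; DoF = Df − Dn = 28650.2 − 23631.5 ≈ 5018.7 mm.
Setup B: H = 20²/(11×0.004) + 20 ≈ 9110.9 mm; DoF = Df − Dn = 10672.5 − 3196.9 ≈ 7475.6 mm.
Ratio = 7475.6 / 5018.7 ≈ 1.49.

1.49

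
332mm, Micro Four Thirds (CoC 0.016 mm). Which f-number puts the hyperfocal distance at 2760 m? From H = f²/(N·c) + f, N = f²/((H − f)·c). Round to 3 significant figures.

Rearrange H = f²/(N·c) + f for N: N = f² / ((H − f)·c).
N = 332² / ((2760000 − 332) × 0.016) = 110224 / 44155 ≈ 2.50.

f/2.50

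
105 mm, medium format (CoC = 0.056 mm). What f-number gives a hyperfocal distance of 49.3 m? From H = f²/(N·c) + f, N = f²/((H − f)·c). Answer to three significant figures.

Rearrange H = f²/(N·c) + f for N: N = f² / ((H − f)·c).
N = 105² / ((49300 − 105) × 0.056) = 11025 / 2755 ≈ 4.

f/4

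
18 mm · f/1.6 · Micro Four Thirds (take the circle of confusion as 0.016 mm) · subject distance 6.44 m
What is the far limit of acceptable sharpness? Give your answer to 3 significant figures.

Hyperfocal distance H = f²/(N·c) + f = 18²/(1.6 × 0.016) + 18 = 324/0.0256 + 18 ≈ 12674.2 mm ≈ 12.67 m.
Far limit Df = s·(H − f)/(H − s) = 6440 × (12674.2 − 18) / (12674.2 − 6440) = 6440 × 12656.2 / 6234.2 ≈ 13074 mm ≈ 13.1 m.

13.1 m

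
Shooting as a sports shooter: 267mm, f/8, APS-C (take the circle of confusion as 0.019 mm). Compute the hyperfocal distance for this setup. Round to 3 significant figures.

Hyperfocal distance H = f²/(N·c) + f = 267²/(8 × 0.019) + 267 = 71289/0.152 + 267 ≈ 469273.6 mm ≈ 469 m.

469 m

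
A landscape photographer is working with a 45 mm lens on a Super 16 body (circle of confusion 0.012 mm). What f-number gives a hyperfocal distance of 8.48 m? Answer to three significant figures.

Rearrange H = f²/(N·c) + f for N: N = f² / ((H − f)·c).
N = 45² / ((8480 − 45) × 0.012) = 2025 / 101.2 ≈ 20.

f/20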